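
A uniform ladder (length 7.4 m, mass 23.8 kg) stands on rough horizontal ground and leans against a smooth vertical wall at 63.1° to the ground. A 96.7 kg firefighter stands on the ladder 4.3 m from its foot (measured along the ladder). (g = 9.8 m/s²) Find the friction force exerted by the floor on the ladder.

Torques about the foot: N_wall · 7.4 sin 63.1° = 23.8×9.8×3.7 cos 63.1° + 96.7×9.8×4.3 cos 63.1° → N_wall = 338.53 N.
ΣF_x = 0: f_floor = N_wall = 338.53 N.

f ≈ 339 N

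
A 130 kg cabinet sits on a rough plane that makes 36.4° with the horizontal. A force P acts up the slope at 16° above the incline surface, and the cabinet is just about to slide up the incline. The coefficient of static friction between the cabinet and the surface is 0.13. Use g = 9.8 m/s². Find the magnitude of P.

P ≈ 892 N

On the verge of sliding up the incline, friction equals μN and acts down the slope.
Perpendicular: N + P sin 16° = W cos 36.4° = 1025 N.
Along incline: P cos 16° = W sin 36.4° + μN  with W sin 36.4° = 756 N.
Solving the pair for P and N: P = 891.9 N, N = 779.6 N (and f = μN = 101.3 N).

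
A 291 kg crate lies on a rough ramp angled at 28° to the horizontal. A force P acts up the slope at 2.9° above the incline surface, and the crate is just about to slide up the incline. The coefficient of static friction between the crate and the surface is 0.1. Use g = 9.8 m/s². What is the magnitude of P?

On the verge of sliding up the incline, friction equals μN and acts down the slope.
Perpendicular: N + P sin 2.9° = W cos 28° = 2518 N.
Along incline: P cos 2.9° = W sin 28° + μN  with W sin 28° = 1339 N.
Solving the pair for P and N: P = 1585 N, N = 2438 N (and f = μN = 243.8 N).

P ≈ 1580 N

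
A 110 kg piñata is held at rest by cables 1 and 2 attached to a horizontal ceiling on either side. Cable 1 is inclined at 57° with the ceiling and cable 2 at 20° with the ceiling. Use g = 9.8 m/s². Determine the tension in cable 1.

T_1 ≈ 1040 N

Weight W = 110 × 9.8 = 1078 N acts straight down.
Horizontal: T_1 cos 57° = T_2 cos 20°  →  T_2 = 0.5796 T_1.
Vertical: T_1 sin 57° + T_2 sin 20° = 1078.
Substituting the horizontal relation into the vertical equation gives 1.037 T_1 = 1078, so T_1 = 1040 N.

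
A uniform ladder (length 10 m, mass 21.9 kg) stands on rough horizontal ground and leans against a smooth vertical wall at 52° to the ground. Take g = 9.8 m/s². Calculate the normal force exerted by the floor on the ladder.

ΣF_y = 0: N_floor = 21.9×9.8 = 214.62 N.

N_floor ≈ 215 N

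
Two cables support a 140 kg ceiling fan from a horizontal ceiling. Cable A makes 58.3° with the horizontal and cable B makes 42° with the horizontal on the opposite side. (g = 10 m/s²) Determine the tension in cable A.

Weight W = 140 × 10 = 1400 N acts straight down.
Horizontal: T_A cos 58.3° = T_B cos 42°  →  T_B = 0.7071 T_A.
Vertical: T_A sin 58.3° + T_B sin 42° = 1400.
Substituting the horizontal relation into the vertical equation gives 1.324 T_A = 1400, so T_A = 1057 N.

T_A ≈ 1060 N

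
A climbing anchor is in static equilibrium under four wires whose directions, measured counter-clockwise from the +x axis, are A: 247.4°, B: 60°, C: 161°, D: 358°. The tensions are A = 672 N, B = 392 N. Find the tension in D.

T_D ≈ 978 N

Resolve: ΣF_x = 672 cos 247.4° + 392 cos 60° + T_C cos 161° + T_D cos 358° = 0.
        ΣF_y = 672 sin 247.4° + 392 sin 60° + T_C sin 161° + T_D sin 358° = 0.
The known terms sum to (-62.25, -280.9) N, so -0.9455 T_C + 0.9994 T_D = 62.25 and 0.3256 T_C − 0.0349 T_D = 280.9.
Solving simultaneously: T_C = 967.7 N, T_D = 977.8 N.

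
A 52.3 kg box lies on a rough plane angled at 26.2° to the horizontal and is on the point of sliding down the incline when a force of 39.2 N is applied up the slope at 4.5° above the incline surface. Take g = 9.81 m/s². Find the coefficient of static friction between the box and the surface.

μ ≈ 0.410

On the verge of sliding down the incline, friction is at its maximum μN and acts up the slope.
Perpendicular to incline: N = W cos 26.2° − P sin 4.5° = 460.4 − 3.076 = 457.3 N.
Along incline: P cos 4.5° + μN = W sin 26.2° → μ = (W sin 26.2° − P cos 4.5°) / N = 0.4099.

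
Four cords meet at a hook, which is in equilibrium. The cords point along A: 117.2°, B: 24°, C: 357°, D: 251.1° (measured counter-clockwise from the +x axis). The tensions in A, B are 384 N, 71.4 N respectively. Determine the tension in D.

T_D ≈ 379 N

Resolve: ΣF_x = 384 cos 117.2° + 71.4 cos 24° + T_C cos 357° + T_D cos 251.1° = 0.
        ΣF_y = 384 sin 117.2° + 71.4 sin 24° + T_C sin 357° + T_D sin 251.1° = 0.
The known terms sum to (-110.3, 370.6) N, so 0.9986 T_C − 0.3239 T_D = 110.3 and -0.0523 T_C − 0.9461 T_D = -370.6.
Solving simultaneously: T_C = 233.3 N, T_D = 378.8 N.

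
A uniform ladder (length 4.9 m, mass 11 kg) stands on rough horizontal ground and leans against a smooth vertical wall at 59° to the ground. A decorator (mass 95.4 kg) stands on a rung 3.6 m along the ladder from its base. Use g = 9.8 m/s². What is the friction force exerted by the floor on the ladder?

Torques about the foot: N_wall · 4.9 sin 59° = 11×9.8×2.45 cos 59° + 95.4×9.8×3.6 cos 59° → N_wall = 445.11 N.
ΣF_x = 0: f_floor = N_wall = 445.11 N.

f ≈ 445 N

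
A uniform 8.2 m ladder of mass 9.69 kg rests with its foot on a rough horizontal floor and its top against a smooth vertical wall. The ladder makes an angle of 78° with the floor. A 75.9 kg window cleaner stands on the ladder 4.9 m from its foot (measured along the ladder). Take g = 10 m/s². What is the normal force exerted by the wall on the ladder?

N_wall ≈ 107 N

Torques about the foot: N_wall · 8.2 sin 78° = 9.69×10×4.1 cos 78° + 75.9×10×4.9 cos 78° → N_wall = 106.7 N.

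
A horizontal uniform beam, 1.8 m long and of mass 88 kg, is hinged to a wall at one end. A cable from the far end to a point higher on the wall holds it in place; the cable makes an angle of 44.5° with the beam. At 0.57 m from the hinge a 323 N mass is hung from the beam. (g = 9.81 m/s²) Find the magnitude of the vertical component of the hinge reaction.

|H_y| ≈ 652 N

Take torques about the hinge: T sin 44.5° · 1.8 = 88×9.81×0.9 + 323×0.57 = 961.06 N·m.
So T = 961.06 / (0.7009 × 1.8) = 761.76 N.
ΣF_y = 0: H_y = (88×9.81 + 323) − T sin 44.5° = 1186.3 − 533.92 = 652.36 N.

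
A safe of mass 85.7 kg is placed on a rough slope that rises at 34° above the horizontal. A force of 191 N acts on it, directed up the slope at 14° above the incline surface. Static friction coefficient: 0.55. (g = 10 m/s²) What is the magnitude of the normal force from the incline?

N ≈ 664 N

Axes along / perpendicular to the incline. W sin 34° = 479.2 N down-slope; W cos 34° = 710.5 N into the surface.
Perpendicular: N = W cos 34° − P sin 14° = 710.5 − 46.21 = 664.3 N.
Along incline: P cos 14° + f = W sin 34° (friction acts up-slope) → f = 479.2 − 185.3 = 293.9 N.
|f| = 293.9 N ≤ μN = 365.4 N, so the safe is indeed static.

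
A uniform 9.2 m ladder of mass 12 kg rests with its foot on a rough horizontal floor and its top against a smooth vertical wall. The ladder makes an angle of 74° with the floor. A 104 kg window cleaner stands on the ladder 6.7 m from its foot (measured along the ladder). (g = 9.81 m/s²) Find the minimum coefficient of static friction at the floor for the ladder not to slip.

μ_min ≈ 0.202

ΣF_y = 0: N_floor = 12×9.81 + 104×9.81 = 1138 N.
Torques about the foot: N_wall · 9.2 sin 74° = 12×9.81×4.6 cos 74° + 104×9.81×6.7 cos 74° → N_wall = 229.93 N.
ΣF_x = 0: f_floor = N_wall = 229.93 N.
μ_min = f_floor / N_floor = 229.93 / 1138 = 0.2021.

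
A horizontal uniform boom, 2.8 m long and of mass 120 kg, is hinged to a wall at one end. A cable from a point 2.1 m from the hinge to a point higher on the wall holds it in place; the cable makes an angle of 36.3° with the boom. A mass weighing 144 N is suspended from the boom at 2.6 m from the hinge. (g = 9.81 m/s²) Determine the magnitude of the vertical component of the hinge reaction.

Take torques about the hinge: T sin 36.3° · 2.1 = 120×9.81×1.4 + 144×2.6 = 2022.5 N·m.
So T = 2022.5 / (0.5920 × 2.1) = 1626.8 N.
ΣF_y = 0: H_y = (120×9.81 + 144) − T sin 36.3° = 1321.2 − 963.09 = 358.11 N.

|H_y| ≈ 358 N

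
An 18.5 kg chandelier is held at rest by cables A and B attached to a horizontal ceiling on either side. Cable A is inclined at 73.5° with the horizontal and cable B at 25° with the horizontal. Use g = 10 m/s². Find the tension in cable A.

T_A ≈ 170 N

Weight W = 18.5 × 10 = 185 N acts straight down.
Horizontal: T_A cos 73.5° = T_B cos 25°  →  T_B = 0.3134 T_A.
Vertical: T_A sin 73.5° + T_B sin 25° = 185.
Substituting the horizontal relation into the vertical equation gives 1.091 T_A = 185, so T_A = 169.5 N.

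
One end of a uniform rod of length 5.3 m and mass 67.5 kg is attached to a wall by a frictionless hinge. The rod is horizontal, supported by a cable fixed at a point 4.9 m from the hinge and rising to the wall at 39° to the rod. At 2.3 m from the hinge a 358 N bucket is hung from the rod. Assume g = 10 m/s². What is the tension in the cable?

T ≈ 847 N

Take torques about the hinge: T sin 39° · 4.9 = 67.5×10×2.65 + 358×2.3 = 2612.2 N·m.
So T = 2612.2 / (0.6293 × 4.9) = 847.09 N.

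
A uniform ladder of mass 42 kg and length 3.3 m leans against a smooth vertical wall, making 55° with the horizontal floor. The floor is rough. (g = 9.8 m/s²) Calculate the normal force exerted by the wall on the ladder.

Torques about the foot: N_wall · 3.3 sin 55° = 42×9.8×1.65 cos 55° → N_wall = 144.1 N.

N_wall ≈ 144 N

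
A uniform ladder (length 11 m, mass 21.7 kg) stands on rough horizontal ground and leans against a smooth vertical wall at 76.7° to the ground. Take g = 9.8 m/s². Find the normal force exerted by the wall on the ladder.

Torques about the foot: N_wall · 11 sin 76.7° = 21.7×9.8×5.5 cos 76.7° → N_wall = 25.135 N.

N_wall ≈ 25.1 N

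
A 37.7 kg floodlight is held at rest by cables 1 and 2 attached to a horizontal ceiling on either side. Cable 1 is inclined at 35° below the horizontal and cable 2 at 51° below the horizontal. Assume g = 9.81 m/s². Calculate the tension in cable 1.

Weight W = 37.7 × 9.81 = 369.8 N acts straight down.
Horizontal: T_1 cos 35° = T_2 cos 51°  →  T_2 = 1.302 T_1.
Vertical: T_1 sin 35° + T_2 sin 51° = 369.8.
Substituting the horizontal relation into the vertical equation gives 1.585 T_1 = 369.8, so T_1 = 233.3 N.

T_1 ≈ 233 N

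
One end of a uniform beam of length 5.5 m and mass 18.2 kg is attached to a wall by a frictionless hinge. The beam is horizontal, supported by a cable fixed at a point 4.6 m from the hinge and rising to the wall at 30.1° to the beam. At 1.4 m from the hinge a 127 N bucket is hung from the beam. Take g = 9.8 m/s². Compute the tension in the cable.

Take torques about the hinge: T sin 30.1° · 4.6 = 18.2×9.8×2.75 + 127×1.4 = 668.29 N·m.
So T = 668.29 / (0.5015 × 4.6) = 289.69 N.

T ≈ 290 N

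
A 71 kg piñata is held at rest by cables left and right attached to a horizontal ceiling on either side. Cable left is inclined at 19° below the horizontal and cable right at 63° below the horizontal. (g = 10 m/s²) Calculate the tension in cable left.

T_left ≈ 326 N

Weight W = 71 × 10 = 710 N acts straight down.
Horizontal: T_left cos 19° = T_right cos 63°  →  T_right = 2.083 T_left.
Vertical: T_left sin 19° + T_right sin 63° = 710.
Substituting the horizontal relation into the vertical equation gives 2.181 T_left = 710, so T_left = 325.5 N.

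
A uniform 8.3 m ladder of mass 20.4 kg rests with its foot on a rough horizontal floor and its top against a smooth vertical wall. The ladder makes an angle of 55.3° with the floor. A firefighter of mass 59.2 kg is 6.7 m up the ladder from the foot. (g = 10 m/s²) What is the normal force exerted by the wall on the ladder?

Torques about the foot: N_wall · 8.3 sin 55.3° = 20.4×10×4.15 cos 55.3° + 59.2×10×6.7 cos 55.3° → N_wall = 401.53 N.

N_wall ≈ 402 N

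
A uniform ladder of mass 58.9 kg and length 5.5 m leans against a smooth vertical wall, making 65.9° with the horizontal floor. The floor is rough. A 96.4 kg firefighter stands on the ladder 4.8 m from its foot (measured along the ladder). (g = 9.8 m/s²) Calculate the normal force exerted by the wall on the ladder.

Torques about the foot: N_wall · 5.5 sin 65.9° = 58.9×9.8×2.75 cos 65.9° + 96.4×9.8×4.8 cos 65.9° → N_wall = 497.91 N.

N_wall ≈ 498 N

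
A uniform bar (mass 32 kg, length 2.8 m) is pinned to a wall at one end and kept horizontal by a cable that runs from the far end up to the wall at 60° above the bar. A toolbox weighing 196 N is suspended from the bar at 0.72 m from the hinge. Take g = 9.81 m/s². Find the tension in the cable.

Take torques about the hinge: T sin 60° · 2.8 = 32×9.81×1.4 + 196×0.72 = 580.61 N·m.
So T = 580.61 / (0.8660 × 2.8) = 239.44 N.

T ≈ 239 N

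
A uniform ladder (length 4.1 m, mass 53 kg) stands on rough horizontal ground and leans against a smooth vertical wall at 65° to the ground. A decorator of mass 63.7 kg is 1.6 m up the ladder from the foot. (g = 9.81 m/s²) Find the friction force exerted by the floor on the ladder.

f ≈ 235 N

Torques about the foot: N_wall · 4.1 sin 65° = 53×9.81×2.05 cos 65° + 63.7×9.81×1.6 cos 65° → N_wall = 234.94 N.
ΣF_x = 0: f_floor = N_wall = 234.94 N.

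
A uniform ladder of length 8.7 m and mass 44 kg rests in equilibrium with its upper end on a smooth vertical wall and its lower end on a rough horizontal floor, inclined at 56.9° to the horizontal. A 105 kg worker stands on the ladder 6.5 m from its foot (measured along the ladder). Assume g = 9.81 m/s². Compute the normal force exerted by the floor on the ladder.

N_floor ≈ 1460 N

ΣF_y = 0: N_floor = 44×9.81 + 105×9.81 = 1461.7 N.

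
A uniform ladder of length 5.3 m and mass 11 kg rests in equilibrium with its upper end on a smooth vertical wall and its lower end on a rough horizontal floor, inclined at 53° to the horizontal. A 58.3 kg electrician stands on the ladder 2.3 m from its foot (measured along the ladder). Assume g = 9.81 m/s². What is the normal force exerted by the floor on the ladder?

ΣF_y = 0: N_floor = 11×9.81 + 58.3×9.81 = 679.83 N.

N_floor ≈ 680 N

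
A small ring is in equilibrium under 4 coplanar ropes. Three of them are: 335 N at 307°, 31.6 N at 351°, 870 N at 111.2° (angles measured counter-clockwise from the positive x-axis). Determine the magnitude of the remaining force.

F ≈ 545 N

Sum the known components: ΣF_x = -81.79 N, ΣF_y = 538.6 N.
For equilibrium the remaining force must supply (−ΣF_x, −ΣF_y) = (81.79, -538.6) N.
Magnitude = √((81.79)² + (-538.6)²) = 544.8 N; direction = atan2(-538.6, 81.79) = 278.6°.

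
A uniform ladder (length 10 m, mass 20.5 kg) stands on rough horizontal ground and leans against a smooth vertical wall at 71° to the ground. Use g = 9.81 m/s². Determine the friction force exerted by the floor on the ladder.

f ≈ 34.6 N

Torques about the foot: N_wall · 10 sin 71° = 20.5×9.81×5 cos 71° → N_wall = 34.623 N.
ΣF_x = 0: f_floor = N_wall = 34.623 N.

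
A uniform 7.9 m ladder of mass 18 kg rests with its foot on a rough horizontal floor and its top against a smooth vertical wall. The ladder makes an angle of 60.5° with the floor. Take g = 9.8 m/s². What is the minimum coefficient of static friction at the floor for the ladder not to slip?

μ_min ≈ 0.283

ΣF_y = 0: N_floor = 18×9.8 = 176.4 N.
Torques about the foot: N_wall · 7.9 sin 60.5° = 18×9.8×3.95 cos 60.5° → N_wall = 49.901 N.
ΣF_x = 0: f_floor = N_wall = 49.901 N.
μ_min = f_floor / N_floor = 49.901 / 176.4 = 0.2829.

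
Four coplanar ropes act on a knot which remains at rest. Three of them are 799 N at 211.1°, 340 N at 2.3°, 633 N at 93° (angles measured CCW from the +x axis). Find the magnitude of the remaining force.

F ≈ 444 N

Sum the known components: ΣF_x = -377.6 N, ΣF_y = 233.1 N.
For equilibrium the remaining force must supply (−ΣF_x, −ΣF_y) = (377.6, -233.1) N.
Magnitude = √((377.6)² + (-233.1)²) = 443.7 N; direction = atan2(-233.1, 377.6) = 328.3°.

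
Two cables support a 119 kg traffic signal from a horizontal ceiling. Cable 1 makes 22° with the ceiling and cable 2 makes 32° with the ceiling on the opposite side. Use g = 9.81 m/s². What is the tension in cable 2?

Weight W = 119 × 9.81 = 1167 N acts straight down.
Horizontal: T_1 cos 22° = T_2 cos 32°  →  T_1 = 0.9146 T_2.
Vertical: T_1 sin 22° + T_2 sin 32° = 1167.
Substituting the horizontal relation into the vertical equation gives 0.8726 T_2 = 1167, so T_2 = 1338 N.

T_2 ≈ 1340 N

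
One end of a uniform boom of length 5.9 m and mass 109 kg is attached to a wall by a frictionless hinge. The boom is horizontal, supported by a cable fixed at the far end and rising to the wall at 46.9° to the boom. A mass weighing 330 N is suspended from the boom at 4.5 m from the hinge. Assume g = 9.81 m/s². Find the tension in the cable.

Take torques about the hinge: T sin 46.9° · 5.9 = 109×9.81×2.95 + 330×4.5 = 4639.4 N·m.
So T = 4639.4 / (0.7302 × 5.9) = 1076.9 N.

T ≈ 1080 N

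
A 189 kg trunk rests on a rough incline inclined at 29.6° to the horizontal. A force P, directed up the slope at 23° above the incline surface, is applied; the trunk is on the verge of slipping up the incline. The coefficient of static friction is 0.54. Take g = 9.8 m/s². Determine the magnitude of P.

On the verge of sliding up the incline, friction equals μN and acts down the slope.
Perpendicular: N + P sin 23° = W cos 29.6° = 1610 N.
Along incline: P cos 23° = W sin 29.6° + μN  with W sin 29.6° = 914.9 N.
Solving the pair for P and N: P = 1577 N, N = 994.2 N (and f = μN = 536.9 N).

P ≈ 1580 N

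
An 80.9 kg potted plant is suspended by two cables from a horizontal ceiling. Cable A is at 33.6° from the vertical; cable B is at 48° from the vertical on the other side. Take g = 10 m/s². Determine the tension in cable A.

T_A ≈ 608 N

Angles from the horizontal: cable A is 90° − 33.6° = 56.4°, cable B is 90° − 48° = 42°.
Weight W = 80.9 × 10 = 809 N acts straight down.
Horizontal: T_A cos 56.4° = T_B cos 42°  →  T_B = 0.7447 T_A.
Vertical: T_A sin 56.4° + T_B sin 42° = 809.
Substituting the horizontal relation into the vertical equation gives 1.331 T_A = 809, so T_A = 607.7 N.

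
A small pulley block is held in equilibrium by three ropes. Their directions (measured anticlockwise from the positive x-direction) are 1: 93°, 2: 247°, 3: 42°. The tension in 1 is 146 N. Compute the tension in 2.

Resolve: ΣF_x = 146 cos 93° + T_2 cos 247° + T_3 cos 42° = 0.
        ΣF_y = 146 sin 93° + T_2 sin 247° + T_3 sin 42° = 0.
The known terms sum to (-7.641, 145.8) N, so -0.3907 T_2 + 0.7431 T_3 = 7.641 and -0.9205 T_2 + 0.6691 T_3 = -145.8.
Solving simultaneously: T_2 = 268.5 N, T_3 = 151.4 N.

T_2 ≈ 268 N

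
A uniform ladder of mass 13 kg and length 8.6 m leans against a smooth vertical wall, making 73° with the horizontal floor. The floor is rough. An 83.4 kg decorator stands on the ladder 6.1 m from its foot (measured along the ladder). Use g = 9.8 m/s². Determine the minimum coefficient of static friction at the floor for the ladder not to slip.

ΣF_y = 0: N_floor = 13×9.8 + 83.4×9.8 = 944.72 N.
Torques about the foot: N_wall · 8.6 sin 73° = 13×9.8×4.3 cos 73° + 83.4×9.8×6.1 cos 73° → N_wall = 196.72 N.
ΣF_x = 0: f_floor = N_wall = 196.72 N.
μ_min = f_floor / N_floor = 196.72 / 944.72 = 0.2082.

μ_min ≈ 0.208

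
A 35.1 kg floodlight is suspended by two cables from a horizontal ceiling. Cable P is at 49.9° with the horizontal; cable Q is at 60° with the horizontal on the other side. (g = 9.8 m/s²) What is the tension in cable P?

Weight W = 35.1 × 9.8 = 344 N acts straight down.
Horizontal: T_P cos 49.9° = T_Q cos 60°  →  T_Q = 1.288 T_P.
Vertical: T_P sin 49.9° + T_Q sin 60° = 344.
Substituting the horizontal relation into the vertical equation gives 1.881 T_P = 344, so T_P = 182.9 N.

T_P ≈ 183 N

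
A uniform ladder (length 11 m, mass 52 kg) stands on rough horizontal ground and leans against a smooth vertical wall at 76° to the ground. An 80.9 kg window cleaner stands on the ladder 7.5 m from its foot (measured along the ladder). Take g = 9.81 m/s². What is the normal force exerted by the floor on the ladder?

N_floor ≈ 1300 N

ΣF_y = 0: N_floor = 52×9.81 + 80.9×9.81 = 1303.7 N.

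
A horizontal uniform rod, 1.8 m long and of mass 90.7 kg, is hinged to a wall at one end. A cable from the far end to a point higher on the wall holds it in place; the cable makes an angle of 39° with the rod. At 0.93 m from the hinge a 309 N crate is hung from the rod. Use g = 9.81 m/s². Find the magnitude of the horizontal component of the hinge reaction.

Take torques about the hinge: T sin 39° · 1.8 = 90.7×9.81×0.9 + 309×0.93 = 1088.2 N·m.
So T = 1088.2 / (0.6293 × 1.8) = 960.61 N.
ΣF_x = 0: H_x = T cos 39° = 746.54 N.

H_x ≈ 747 N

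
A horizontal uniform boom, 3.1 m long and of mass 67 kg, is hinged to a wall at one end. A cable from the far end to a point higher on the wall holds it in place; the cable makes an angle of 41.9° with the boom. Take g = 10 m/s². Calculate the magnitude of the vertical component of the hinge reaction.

Take torques about the hinge: T sin 41.9° · 3.1 = 67×10×1.55 = 1038.5 N·m.
So T = 1038.5 / (0.6678 × 3.1) = 501.62 N.
ΣF_y = 0: H_y = (67×10) − T sin 41.9° = 670 − 335 = 335 N.

|H_y| ≈ 335 N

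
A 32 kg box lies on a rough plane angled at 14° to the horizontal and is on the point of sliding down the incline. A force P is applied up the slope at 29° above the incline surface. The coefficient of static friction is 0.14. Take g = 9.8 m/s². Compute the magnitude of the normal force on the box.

On the verge of sliding down the incline, friction equals μN and acts up the slope.
Perpendicular: N + P sin 29° = W cos 14° = 304.3 N.
Along incline: P cos 29° + μN = W sin 14° with W sin 14° = 75.87 N.
Solving the pair for P and N: P = 41.24 N, N = 284.3 N (and f = μN = 39.8 N).

N ≈ 284 N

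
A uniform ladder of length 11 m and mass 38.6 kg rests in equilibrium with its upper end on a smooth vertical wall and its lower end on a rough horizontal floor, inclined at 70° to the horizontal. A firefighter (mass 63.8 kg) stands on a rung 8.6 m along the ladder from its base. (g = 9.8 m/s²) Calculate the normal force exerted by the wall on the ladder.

Torques about the foot: N_wall · 11 sin 70° = 38.6×9.8×5.5 cos 70° + 63.8×9.8×8.6 cos 70° → N_wall = 246.76 N.

N_wall ≈ 247 N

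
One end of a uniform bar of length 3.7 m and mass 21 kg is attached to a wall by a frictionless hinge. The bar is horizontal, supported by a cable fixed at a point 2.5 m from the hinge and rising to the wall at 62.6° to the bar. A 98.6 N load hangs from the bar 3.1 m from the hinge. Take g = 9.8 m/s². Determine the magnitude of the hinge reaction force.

|H| ≈ 145 N

Take torques about the hinge: T sin 62.6° · 2.5 = 21×9.8×1.85 + 98.6×3.1 = 686.39 N·m.
So T = 686.39 / (0.8878 × 2.5) = 309.25 N.
ΣF_x = 0: H_x = T cos 62.6° = 142.32 N.
ΣF_y = 0: H_y = (21×9.8 + 98.6) − T sin 62.6° = 304.4 − 274.56 = 29.844 N.
|H| = √(H_x² + H_y²) = √((142.32)² + (29.844)²) = 145.41 N.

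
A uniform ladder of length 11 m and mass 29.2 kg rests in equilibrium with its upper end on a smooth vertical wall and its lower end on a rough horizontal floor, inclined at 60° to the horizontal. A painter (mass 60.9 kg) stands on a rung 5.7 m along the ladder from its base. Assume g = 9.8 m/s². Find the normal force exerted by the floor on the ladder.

N_floor ≈ 883 N

ΣF_y = 0: N_floor = 29.2×9.8 + 60.9×9.8 = 882.98 N.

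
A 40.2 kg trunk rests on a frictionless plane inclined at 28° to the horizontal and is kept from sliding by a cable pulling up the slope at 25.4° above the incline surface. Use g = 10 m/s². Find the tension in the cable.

T ≈ 209 N

Take axes along and perpendicular to the incline. Weight components: W sin 28° = 188.7 N down-slope, W cos 28° = 354.9 N into the surface.
Along incline: T cos 25.4° = W sin 28° → T = 208.9 N.
Perpendicular: N = W cos 28° − T sin 25.4° = 265.3 N.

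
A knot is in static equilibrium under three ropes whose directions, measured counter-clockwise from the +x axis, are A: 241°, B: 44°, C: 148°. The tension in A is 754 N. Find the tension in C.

T_C ≈ 227 N

Resolve: ΣF_x = 754 cos 241° + T_B cos 44° + T_C cos 148° = 0.
        ΣF_y = 754 sin 241° + T_B sin 44° + T_C sin 148° = 0.
The known terms sum to (-365.5, -659.5) N, so 0.7193 T_B − 0.8480 T_C = 365.5 and 0.6947 T_B + 0.5299 T_C = 659.5.
Solving simultaneously: T_B = 776 N, T_C = 227.2 N.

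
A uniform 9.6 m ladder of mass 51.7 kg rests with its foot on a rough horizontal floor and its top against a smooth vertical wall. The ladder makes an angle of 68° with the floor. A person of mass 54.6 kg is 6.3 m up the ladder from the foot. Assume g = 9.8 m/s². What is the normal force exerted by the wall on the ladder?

N_wall ≈ 244 N

Torques about the foot: N_wall · 9.6 sin 68° = 51.7×9.8×4.8 cos 68° + 54.6×9.8×6.3 cos 68° → N_wall = 244.22 N.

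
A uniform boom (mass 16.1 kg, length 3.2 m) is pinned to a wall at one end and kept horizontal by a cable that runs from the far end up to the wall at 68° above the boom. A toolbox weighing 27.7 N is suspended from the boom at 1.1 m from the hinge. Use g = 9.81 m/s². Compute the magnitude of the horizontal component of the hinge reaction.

H_x ≈ 35.8 N

Take torques about the hinge: T sin 68° · 3.2 = 16.1×9.81×1.6 + 27.7×1.1 = 283.18 N·m.
So T = 283.18 / (0.9272 × 3.2) = 95.442 N.
ΣF_x = 0: H_x = T cos 68° = 35.753 N.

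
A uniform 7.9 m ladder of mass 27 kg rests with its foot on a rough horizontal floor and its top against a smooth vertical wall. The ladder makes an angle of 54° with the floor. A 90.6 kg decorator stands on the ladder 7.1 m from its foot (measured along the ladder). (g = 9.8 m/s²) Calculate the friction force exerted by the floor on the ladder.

f ≈ 676 N

Torques about the foot: N_wall · 7.9 sin 54° = 27×9.8×3.95 cos 54° + 90.6×9.8×7.1 cos 54° → N_wall = 675.88 N.
ΣF_x = 0: f_floor = N_wall = 675.88 N.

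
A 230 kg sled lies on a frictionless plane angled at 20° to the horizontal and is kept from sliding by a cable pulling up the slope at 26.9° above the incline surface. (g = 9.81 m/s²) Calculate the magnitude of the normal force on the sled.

Take axes along and perpendicular to the incline. Weight components: W sin 20° = 771.7 N down-slope, W cos 20° = 2120 N into the surface.
Along incline: T cos 26.9° = W sin 20° → T = 865.3 N.
Perpendicular: N = W cos 20° − T sin 26.9° = 1729 N.

N ≈ 1730 N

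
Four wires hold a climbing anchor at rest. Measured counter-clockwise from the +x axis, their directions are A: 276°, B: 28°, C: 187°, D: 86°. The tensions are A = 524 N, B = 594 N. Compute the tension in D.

T_D ≈ 317 N

Resolve: ΣF_x = 524 cos 276° + 594 cos 28° + T_C cos 187° + T_D cos 86° = 0.
        ΣF_y = 524 sin 276° + 594 sin 28° + T_C sin 187° + T_D sin 86° = 0.
The known terms sum to (579.2, -242.3) N, so -0.9925 T_C + 0.0698 T_D = -579.2 and -0.1219 T_C + 0.9976 T_D = 242.3.
Solving simultaneously: T_C = 605.9 N, T_D = 316.9 N.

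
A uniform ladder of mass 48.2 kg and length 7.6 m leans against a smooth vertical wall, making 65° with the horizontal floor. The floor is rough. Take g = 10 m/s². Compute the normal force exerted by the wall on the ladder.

N_wall ≈ 112 N

Torques about the foot: N_wall · 7.6 sin 65° = 48.2×10×3.8 cos 65° → N_wall = 112.38 N.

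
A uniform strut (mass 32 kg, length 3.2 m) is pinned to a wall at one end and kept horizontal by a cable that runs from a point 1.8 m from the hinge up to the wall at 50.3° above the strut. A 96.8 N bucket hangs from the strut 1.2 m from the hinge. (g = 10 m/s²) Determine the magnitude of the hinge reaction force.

Take torques about the hinge: T sin 50.3° · 1.8 = 32×10×1.6 + 96.8×1.2 = 628.16 N·m.
So T = 628.16 / (0.7694 × 1.8) = 453.57 N.
ΣF_x = 0: H_x = T cos 50.3° = 289.73 N.
ΣF_y = 0: H_y = (32×10 + 96.8) − T sin 50.3° = 416.8 − 348.98 = 67.822 N.
|H| = √(H_x² + H_y²) = √((289.73)² + (67.822)²) = 297.56 N.

|H| ≈ 298 N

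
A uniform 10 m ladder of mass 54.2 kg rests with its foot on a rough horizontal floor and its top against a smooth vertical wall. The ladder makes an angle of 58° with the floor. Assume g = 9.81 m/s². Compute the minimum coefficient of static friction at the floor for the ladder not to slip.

μ_min ≈ 0.312

ΣF_y = 0: N_floor = 54.2×9.81 = 531.7 N.
Torques about the foot: N_wall · 10 sin 58° = 54.2×9.81×5 cos 58° → N_wall = 166.12 N.
ΣF_x = 0: f_floor = N_wall = 166.12 N.
μ_min = f_floor / N_floor = 166.12 / 531.7 = 0.3124.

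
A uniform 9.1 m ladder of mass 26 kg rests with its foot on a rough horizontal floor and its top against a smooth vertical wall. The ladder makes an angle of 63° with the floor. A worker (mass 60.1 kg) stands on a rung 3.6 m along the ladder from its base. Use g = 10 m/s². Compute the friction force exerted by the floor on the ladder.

f ≈ 187 N

Torques about the foot: N_wall · 9.1 sin 63° = 26×10×4.55 cos 63° + 60.1×10×3.6 cos 63° → N_wall = 187.38 N.
ΣF_x = 0: f_floor = N_wall = 187.38 N.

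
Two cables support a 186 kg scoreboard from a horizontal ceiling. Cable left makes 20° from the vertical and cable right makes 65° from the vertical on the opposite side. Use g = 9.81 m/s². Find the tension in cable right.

T_right ≈ 626 N

Angles from the horizontal: cable left is 90° − 20° = 70°, cable right is 90° − 65° = 25°.
Weight W = 186 × 9.81 = 1825 N acts straight down.
Horizontal: T_left cos 70° = T_right cos 25°  →  T_left = 2.65 T_right.
Vertical: T_left sin 70° + T_right sin 25° = 1825.
Substituting the horizontal relation into the vertical equation gives 2.913 T_right = 1825, so T_right = 626.5 N.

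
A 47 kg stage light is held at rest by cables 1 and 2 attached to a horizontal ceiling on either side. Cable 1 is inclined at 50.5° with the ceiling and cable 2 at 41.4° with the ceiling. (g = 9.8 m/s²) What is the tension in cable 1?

T_1 ≈ 346 N

Weight W = 47 × 9.8 = 460.6 N acts straight down.
Horizontal: T_1 cos 50.5° = T_2 cos 41.4°  →  T_2 = 0.848 T_1.
Vertical: T_1 sin 50.5° + T_2 sin 41.4° = 460.6.
Substituting the horizontal relation into the vertical equation gives 1.332 T_1 = 460.6, so T_1 = 345.7 N.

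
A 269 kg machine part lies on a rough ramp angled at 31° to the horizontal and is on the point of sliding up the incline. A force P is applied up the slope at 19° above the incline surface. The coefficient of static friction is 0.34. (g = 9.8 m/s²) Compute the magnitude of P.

P ≈ 2010 N

On the verge of sliding up the incline, friction equals μN and acts down the slope.
Perpendicular: N + P sin 19° = W cos 31° = 2260 N.
Along incline: P cos 19° = W sin 31° + μN  with W sin 31° = 1358 N.
Solving the pair for P and N: P = 2013 N, N = 1604 N (and f = μN = 545.5 N).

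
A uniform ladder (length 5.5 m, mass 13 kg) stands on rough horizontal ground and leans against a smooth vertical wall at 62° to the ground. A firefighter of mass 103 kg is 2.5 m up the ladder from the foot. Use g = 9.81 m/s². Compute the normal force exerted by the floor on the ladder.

N_floor ≈ 1140 N

ΣF_y = 0: N_floor = 13×9.81 + 103×9.81 = 1138 N.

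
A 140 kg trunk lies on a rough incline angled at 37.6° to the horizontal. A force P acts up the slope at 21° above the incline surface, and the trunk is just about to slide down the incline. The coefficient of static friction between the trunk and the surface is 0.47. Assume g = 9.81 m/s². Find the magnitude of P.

P ≈ 427 N

On the verge of sliding down the incline, friction equals μN and acts up the slope.
Perpendicular: N + P sin 21° = W cos 37.6° = 1088 N.
Along incline: P cos 21° + μN = W sin 37.6° with W sin 37.6° = 838 N.
Solving the pair for P and N: P = 426.8 N, N = 935.2 N (and f = μN = 439.5 N).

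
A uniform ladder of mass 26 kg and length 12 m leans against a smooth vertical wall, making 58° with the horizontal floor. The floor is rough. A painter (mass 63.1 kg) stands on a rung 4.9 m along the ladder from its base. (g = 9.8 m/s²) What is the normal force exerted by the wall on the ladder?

N_wall ≈ 237 N

Torques about the foot: N_wall · 12 sin 58° = 26×9.8×6 cos 58° + 63.1×9.8×4.9 cos 58° → N_wall = 237.39 N.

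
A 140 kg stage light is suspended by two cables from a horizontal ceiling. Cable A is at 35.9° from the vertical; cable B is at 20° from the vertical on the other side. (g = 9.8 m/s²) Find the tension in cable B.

Angles from the horizontal: cable A is 90° − 35.9° = 54.1°, cable B is 90° − 20° = 70°.
Weight W = 140 × 9.8 = 1372 N acts straight down.
Horizontal: T_A cos 54.1° = T_B cos 70°  →  T_A = 0.5833 T_B.
Vertical: T_A sin 54.1° + T_B sin 70° = 1372.
Substituting the horizontal relation into the vertical equation gives 1.412 T_B = 1372, so T_B = 971.6 N.

T_B ≈ 972 N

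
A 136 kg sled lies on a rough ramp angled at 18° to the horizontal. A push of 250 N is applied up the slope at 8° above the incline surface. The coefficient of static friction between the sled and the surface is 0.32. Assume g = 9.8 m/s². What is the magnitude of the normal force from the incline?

N ≈ 1230 N

Axes along / perpendicular to the incline. W sin 18° = 411.9 N down-slope; W cos 18° = 1268 N into the surface.
Perpendicular: N = W cos 18° − P sin 8° = 1268 − 34.79 = 1233 N.
Along incline: P cos 8° + f = W sin 18° (friction acts up-slope) → f = 411.9 − 247.6 = 164.3 N.
|f| = 164.3 N ≤ μN = 394.5 N, so the sled is indeed static.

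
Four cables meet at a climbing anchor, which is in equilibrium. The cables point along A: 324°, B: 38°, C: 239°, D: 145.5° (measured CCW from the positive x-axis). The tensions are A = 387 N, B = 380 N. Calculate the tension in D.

Resolve: ΣF_x = 387 cos 324° + 380 cos 38° + T_C cos 239° + T_D cos 145.5° = 0.
        ΣF_y = 387 sin 324° + 380 sin 38° + T_C sin 239° + T_D sin 145.5° = 0.
The known terms sum to (612.5, 6.478) N, so -0.5150 T_C − 0.8241 T_D = -612.5 and -0.8572 T_C + 0.5664 T_D = -6.478.
Solving simultaneously: T_C = 352.9 N, T_D = 522.7 N.

T_D ≈ 523 N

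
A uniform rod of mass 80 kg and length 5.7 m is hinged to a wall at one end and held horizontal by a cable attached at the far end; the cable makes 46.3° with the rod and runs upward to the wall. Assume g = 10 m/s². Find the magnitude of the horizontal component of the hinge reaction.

Take torques about the hinge: T sin 46.3° · 5.7 = 80×10×2.85 = 2280 N·m.
So T = 2280 / (0.7230 × 5.7) = 553.28 N.
ΣF_x = 0: H_x = T cos 46.3° = 382.25 N.

H_x ≈ 382 N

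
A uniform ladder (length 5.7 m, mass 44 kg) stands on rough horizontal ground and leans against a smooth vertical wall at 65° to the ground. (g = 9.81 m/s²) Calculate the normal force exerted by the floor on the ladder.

N_floor ≈ 432 N

ΣF_y = 0: N_floor = 44×9.81 = 431.64 N.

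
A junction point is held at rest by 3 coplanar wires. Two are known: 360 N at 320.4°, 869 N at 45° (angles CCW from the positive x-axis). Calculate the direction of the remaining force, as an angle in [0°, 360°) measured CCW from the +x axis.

Sum the known components: ΣF_x = 891.9 N, ΣF_y = 385 N.
For equilibrium the remaining force must supply (−ΣF_x, −ΣF_y) = (-891.9, -385) N.
Magnitude = √((-891.9)² + (-385)²) = 971.4 N; direction = atan2(-385, -891.9) = 203.3°.

θ ≈ 203°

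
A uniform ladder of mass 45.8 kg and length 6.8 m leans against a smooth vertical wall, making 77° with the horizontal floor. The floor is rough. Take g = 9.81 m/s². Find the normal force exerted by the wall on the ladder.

N_wall ≈ 51.9 N

Torques about the foot: N_wall · 6.8 sin 77° = 45.8×9.81×3.4 cos 77° → N_wall = 51.864 N.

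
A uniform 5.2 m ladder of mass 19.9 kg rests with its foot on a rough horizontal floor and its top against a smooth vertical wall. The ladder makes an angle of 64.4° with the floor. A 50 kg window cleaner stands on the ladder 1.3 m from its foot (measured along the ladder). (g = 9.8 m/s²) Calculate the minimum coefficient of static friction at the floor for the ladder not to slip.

ΣF_y = 0: N_floor = 19.9×9.8 + 50×9.8 = 685.02 N.
Torques about the foot: N_wall · 5.2 sin 64.4° = 19.9×9.8×2.6 cos 64.4° + 50×9.8×1.3 cos 64.4° → N_wall = 105.41 N.
ΣF_x = 0: f_floor = N_wall = 105.41 N.
μ_min = f_floor / N_floor = 105.41 / 685.02 = 0.1539.

μ_min ≈ 0.154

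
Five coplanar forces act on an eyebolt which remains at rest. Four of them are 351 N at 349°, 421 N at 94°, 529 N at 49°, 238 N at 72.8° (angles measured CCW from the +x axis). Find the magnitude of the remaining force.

F ≈ 1220 N

Sum the known components: ΣF_x = 732.6 N, ΣF_y = 979.6 N.
For equilibrium the remaining force must supply (−ΣF_x, −ΣF_y) = (-732.6, -979.6) N.
Magnitude = √((-732.6)² + (-979.6)²) = 1223 N; direction = atan2(-979.6, -732.6) = 233.2°.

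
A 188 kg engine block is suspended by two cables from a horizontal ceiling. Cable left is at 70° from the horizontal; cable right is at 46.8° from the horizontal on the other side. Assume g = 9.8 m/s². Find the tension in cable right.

T_right ≈ 706 N

Weight W = 188 × 9.8 = 1842 N acts straight down.
Horizontal: T_left cos 70° = T_right cos 46.8°  →  T_left = 2.001 T_right.
Vertical: T_left sin 70° + T_right sin 46.8° = 1842.
Substituting the horizontal relation into the vertical equation gives 2.61 T_right = 1842, so T_right = 706 N.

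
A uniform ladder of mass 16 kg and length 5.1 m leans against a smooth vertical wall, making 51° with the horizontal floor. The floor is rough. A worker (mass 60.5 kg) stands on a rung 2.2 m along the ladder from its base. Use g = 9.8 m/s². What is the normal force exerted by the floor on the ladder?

ΣF_y = 0: N_floor = 16×9.8 + 60.5×9.8 = 749.7 N.

N_floor ≈ 750 N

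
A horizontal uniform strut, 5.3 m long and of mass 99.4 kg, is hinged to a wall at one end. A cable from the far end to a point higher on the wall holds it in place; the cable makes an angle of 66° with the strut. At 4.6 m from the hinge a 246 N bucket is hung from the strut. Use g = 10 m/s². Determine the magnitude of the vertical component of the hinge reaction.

|H_y| ≈ 529 N

Take torques about the hinge: T sin 66° · 5.3 = 99.4×10×2.65 + 246×4.6 = 3765.7 N·m.
So T = 3765.7 / (0.9135 × 5.3) = 777.75 N.
ΣF_y = 0: H_y = (99.4×10 + 246) − T sin 66° = 1240 − 710.51 = 529.49 N.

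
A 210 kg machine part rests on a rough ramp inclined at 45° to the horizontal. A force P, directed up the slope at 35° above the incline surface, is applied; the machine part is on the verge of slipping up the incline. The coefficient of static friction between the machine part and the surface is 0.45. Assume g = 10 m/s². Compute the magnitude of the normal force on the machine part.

On the verge of sliding up the incline, friction equals μN and acts down the slope.
Perpendicular: N + P sin 35° = W cos 45° = 1485 N.
Along incline: P cos 35° = W sin 45° + μN  with W sin 45° = 1485 N.
Solving the pair for P and N: P = 1999 N, N = 338.5 N (and f = μN = 152.3 N).

N ≈ 339 N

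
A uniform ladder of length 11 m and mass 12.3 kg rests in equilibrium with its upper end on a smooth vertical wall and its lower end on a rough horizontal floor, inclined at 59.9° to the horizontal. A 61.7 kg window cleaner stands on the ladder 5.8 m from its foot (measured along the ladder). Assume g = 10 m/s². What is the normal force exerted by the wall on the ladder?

Torques about the foot: N_wall · 11 sin 59.9° = 12.3×10×5.5 cos 59.9° + 61.7×10×5.8 cos 59.9° → N_wall = 224.24 N.

N_wall ≈ 224 N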